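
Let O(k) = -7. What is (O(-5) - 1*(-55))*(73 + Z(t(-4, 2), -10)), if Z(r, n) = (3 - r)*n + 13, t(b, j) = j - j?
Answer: 2688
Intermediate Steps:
t(b, j) = 0
Z(r, n) = 13 + n*(3 - r) (Z(r, n) = n*(3 - r) + 13 = 13 + n*(3 - r))
(O(-5) - 1*(-55))*(73 + Z(t(-4, 2), -10)) = (-7 - 1*(-55))*(73 + (13 + 3*(-10) - 1*(-10)*0)) = (-7 + 55)*(73 + (13 - 30 + 0)) = 48*(73 - 17) = 48*56 = 2688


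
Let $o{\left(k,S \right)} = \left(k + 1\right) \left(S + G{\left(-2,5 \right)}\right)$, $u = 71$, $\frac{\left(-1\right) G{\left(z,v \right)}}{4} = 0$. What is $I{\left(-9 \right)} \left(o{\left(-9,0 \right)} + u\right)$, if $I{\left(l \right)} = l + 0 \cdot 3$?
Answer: $-639$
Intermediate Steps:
$G{\left(z,v \right)} = 0$ ($G{\left(z,v \right)} = \left(-4\right) 0 = 0$)
$I{\left(l \right)} = l$ ($I{\left(l \right)} = l + 0 = l$)
$o{\left(k,S \right)} = S \left(1 + k\right)$ ($o{\left(k,S \right)} = \left(k + 1\right) \left(S + 0\right) = \left(1 + k\right) S = S \left(1 + k\right)$)
$I{\left(-9 \right)} \left(o{\left(-9,0 \right)} + u\right) = - 9 \left(0 \left(1 - 9\right) + 71\right) = - 9 \left(0 \left(-8\right) + 71\right) = - 9 \left(0 + 71\right) = \left(-9\right) 71 = -639$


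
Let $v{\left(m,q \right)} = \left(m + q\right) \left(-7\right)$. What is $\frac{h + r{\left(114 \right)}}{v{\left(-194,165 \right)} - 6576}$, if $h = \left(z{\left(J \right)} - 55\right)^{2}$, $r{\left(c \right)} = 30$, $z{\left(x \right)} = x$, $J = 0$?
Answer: $- \frac{3055}{6373} \approx -0.47937$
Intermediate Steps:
$v{\left(m,q \right)} = - 7 m - 7 q$
$h = 3025$ ($h = \left(0 - 55\right)^{2} = \left(-55\right)^{2} = 3025$)
$\frac{h + r{\left(114 \right)}}{v{\left(-194,165 \right)} - 6576} = \frac{3025 + 30}{\left(\left(-7\right) \left(-194\right) - 1155\right) - 6576} = \frac{3055}{\left(1358 - 1155\right) - 6576} = \frac{3055}{203 - 6576} = \frac{3055}{-6373} = 3055 \left(- \frac{1}{6373}\right) = - \frac{3055}{6373}$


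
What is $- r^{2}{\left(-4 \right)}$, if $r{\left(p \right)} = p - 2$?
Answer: $-36$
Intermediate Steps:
$r{\left(p \right)} = -2 + p$ ($r{\left(p \right)} = p - 2 = -2 + p$)
$- r^{2}{\left(-4 \right)} = - \left(-2 - 4\right)^{2} = - \left(-6\right)^{2} = \left(-1\right) 36 = -36$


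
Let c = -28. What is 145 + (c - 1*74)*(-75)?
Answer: 7795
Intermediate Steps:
145 + (c - 1*74)*(-75) = 145 + (-28 - 1*74)*(-75) = 145 + (-28 - 74)*(-75) = 145 - 102*(-75) = 145 + 7650 = 7795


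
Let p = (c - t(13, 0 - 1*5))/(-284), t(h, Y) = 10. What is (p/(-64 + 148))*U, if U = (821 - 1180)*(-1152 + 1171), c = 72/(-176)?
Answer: -1562009/524832 ≈ -2.9762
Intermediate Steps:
c = -9/22 (c = 72*(-1/176) = -9/22 ≈ -0.40909)
p = 229/6248 (p = (-9/22 - 1*10)/(-284) = (-9/22 - 10)*(-1/284) = -229/22*(-1/284) = 229/6248 ≈ 0.036652)
U = -6821 (U = -359*19 = -6821)
(p/(-64 + 148))*U = (229/(6248*(-64 + 148)))*(-6821) = ((229/6248)/84)*(-6821) = ((229/6248)*(1/84))*(-6821) = (229/524832)*(-6821) = -1562009/524832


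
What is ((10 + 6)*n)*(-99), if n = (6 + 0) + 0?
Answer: -9504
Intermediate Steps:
n = 6 (n = 6 + 0 = 6)
((10 + 6)*n)*(-99) = ((10 + 6)*6)*(-99) = (16*6)*(-99) = 96*(-99) = -9504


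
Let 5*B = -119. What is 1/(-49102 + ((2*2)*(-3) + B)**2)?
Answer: -25/1195509 ≈ -2.0912e-5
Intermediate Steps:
B = -119/5 (B = (1/5)*(-119) = -119/5 ≈ -23.800)
1/(-49102 + ((2*2)*(-3) + B)**2) = 1/(-49102 + ((2*2)*(-3) - 119/5)**2) = 1/(-49102 + (4*(-3) - 119/5)**2) = 1/(-49102 + (-12 - 119/5)**2) = 1/(-49102 + (-179/5)**2) = 1/(-49102 + 32041/25) = 1/(-1195509/25) = -25/1195509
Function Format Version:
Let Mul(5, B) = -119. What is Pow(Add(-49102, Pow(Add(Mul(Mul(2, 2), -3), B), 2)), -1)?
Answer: Rational(-25, 1195509) ≈ -2.0912e-5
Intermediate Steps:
B = Rational(-119, 5) (B = Mul(Rational(1, 5), -119) = Rational(-119, 5) ≈ -23.800)
Pow(Add(-49102, Pow(Add(Mul(Mul(2, 2), -3), B), 2)), -1) = Pow(Add(-49102, Pow(Add(Mul(Mul(2, 2), -3), Rational(-119, 5)), 2)), -1) = Pow(Add(-49102, Pow(Add(Mul(4, -3), Rational(-119, 5)), 2)), -1) = Pow(Add(-49102, Pow(Add(-12, Rational(-119, 5)), 2)), -1) = Pow(Add(-49102, Pow(Rational(-179, 5), 2)), -1) = Pow(Add(-49102, Rational(32041, 25)), -1) = Pow(Rational(-1195509, 25), -1) = Rational(-25, 1195509)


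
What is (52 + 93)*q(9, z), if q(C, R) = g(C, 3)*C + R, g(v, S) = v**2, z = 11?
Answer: 107300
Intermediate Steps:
q(C, R) = R + C**3 (q(C, R) = C**2*C + R = C**3 + R = R + C**3)
(52 + 93)*q(9, z) = (52 + 93)*(11 + 9**3) = 145*(11 + 729) = 145*740 = 107300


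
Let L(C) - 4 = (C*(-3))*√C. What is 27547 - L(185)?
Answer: 27543 + 555*√185 ≈ 35092.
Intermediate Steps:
L(C) = 4 - 3*C^(3/2) (L(C) = 4 + (C*(-3))*√C = 4 + (-3*C)*√C = 4 - 3*C^(3/2))
27547 - L(185) = 27547 - (4 - 555*√185) = 27547 + (-4 + 555*√185) = 27543 + 555*√185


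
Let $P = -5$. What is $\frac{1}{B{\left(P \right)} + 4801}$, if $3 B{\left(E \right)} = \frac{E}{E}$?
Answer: $\frac{3}{14404} \approx 0.00020828$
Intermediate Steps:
$B{\left(E \right)} = \frac{1}{3}$ ($B{\left(E \right)} = \frac{E \frac{1}{E}}{3} = \frac{1}{3} \cdot 1 = \frac{1}{3}$)
$\frac{1}{B{\left(P \right)} + 4801} = \frac{1}{\frac{1}{3} + 4801} = \frac{1}{\frac{14404}{3}} = \frac{3}{14404}$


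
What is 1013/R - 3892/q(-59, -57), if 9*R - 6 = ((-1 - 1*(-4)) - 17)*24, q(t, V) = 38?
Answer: -271801/2090 ≈ -130.05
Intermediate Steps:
R = -110/3 (R = ⅔ + (((-1 - 1*(-4)) - 17)*24)/9 = ⅔ + (((-1 + 4) - 17)*24)/9 = ⅔ + ((3 - 17)*24)/9 = ⅔ + (-14*24)/9 = ⅔ + (⅑)*(-336) = ⅔ - 112/3 = -110/3 ≈ -36.667)
1013/R - 3892/q(-59, -57) = 1013/(-110/3) - 3892/38 = 1013*(-3/110) - 3892*1/38 = -3039/110 - 1946/19 = -271801/2090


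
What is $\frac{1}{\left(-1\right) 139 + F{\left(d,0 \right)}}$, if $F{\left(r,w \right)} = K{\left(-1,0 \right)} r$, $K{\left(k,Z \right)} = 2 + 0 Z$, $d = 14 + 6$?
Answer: $- \frac{1}{99} \approx -0.010101$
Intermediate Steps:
$d = 20$
$K{\left(k,Z \right)} = 2$ ($K{\left(k,Z \right)} = 2 + 0 = 2$)
$F{\left(r,w \right)} = 2 r$
$\frac{1}{\left(-1\right) 139 + F{\left(d,0 \right)}} = \frac{1}{\left(-1\right) 139 + 2 \cdot 20} = \frac{1}{-139 + 40} = \frac{1}{-99} = - \frac{1}{99}$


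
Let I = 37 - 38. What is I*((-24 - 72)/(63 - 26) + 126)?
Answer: -4566/37 ≈ -123.41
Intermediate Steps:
I = -1
I*((-24 - 72)/(63 - 26) + 126) = -((-24 - 72)/(63 - 26) + 126) = -(-96/37 + 126) = -1*4566/37 = -4566/37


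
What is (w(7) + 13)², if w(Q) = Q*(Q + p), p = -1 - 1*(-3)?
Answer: 5776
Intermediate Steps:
p = 2 (p = -1 + 3 = 2)
w(Q) = Q*(2 + Q) (w(Q) = Q*(Q + 2) = Q*(2 + Q))
(w(7) + 13)² = (7*(2 + 7) + 13)² = (7*9 + 13)² = (63 + 13)² = 76² = 5776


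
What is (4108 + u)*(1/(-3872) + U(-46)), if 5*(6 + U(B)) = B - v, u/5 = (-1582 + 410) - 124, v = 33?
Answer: 250277429/4840 ≈ 51710.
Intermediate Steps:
u = -6480 (u = 5*((-1582 + 410) - 124) = 5*(-1172 - 124) = 5*(-1296) = -6480)
U(B) = -63/5 + B/5 (U(B) = -6 + (B - 1*33)/5 = -6 + (B - 33)/5 = -6 + (-33 + B)/5 = -6 + (-33/5 + B/5) = -63/5 + B/5)
(4108 + u)*(1/(-3872) + U(-46)) = (4108 - 6480)*(1/(-3872) + (-63/5 + (⅕)*(-46))) = -2372*(-1/3872 + (-63/5 - 46/5)) = -2372*(-1/3872 - 109/5) = -2372*(-422053/19360) = 250277429/4840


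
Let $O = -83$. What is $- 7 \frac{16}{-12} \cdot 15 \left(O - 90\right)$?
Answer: $-24220$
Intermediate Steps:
$- 7 \frac{16}{-12} \cdot 15 \left(O - 90\right) = - 7 \frac{16}{-12} \cdot 15 \left(-83 - 90\right) = - 7 \cdot 16 \left(- \frac{1}{12}\right) 15 \left(-173\right) = \left(-7\right) \left(- \frac{4}{3}\right) 15 \left(-173\right) = \frac{28}{3} \cdot 15 \left(-173\right) = 140 \left(-173\right) = -24220$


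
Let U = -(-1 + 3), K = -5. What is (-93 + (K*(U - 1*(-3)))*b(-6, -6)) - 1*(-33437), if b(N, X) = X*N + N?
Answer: 33194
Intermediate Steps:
U = -2 (U = -1*2 = -2)
b(N, X) = N + N*X (b(N, X) = N*X + N = N + N*X)
(-93 + (K*(U - 1*(-3)))*b(-6, -6)) - 1*(-33437) = (-93 + (-5*(-2 - 1*(-3)))*(-6*(1 - 6))) - 1*(-33437) = (-93 + (-5*(-2 + 3))*(-6*(-5))) + 33437 = (-93 - 5*1*30) + 33437 = (-93 - 5*30) + 33437 = (-93 - 150) + 33437 = -243 + 33437 = 33194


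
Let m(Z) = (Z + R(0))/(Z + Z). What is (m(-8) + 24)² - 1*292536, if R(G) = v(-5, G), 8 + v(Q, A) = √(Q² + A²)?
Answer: -74733191/256 ≈ -2.9193e+5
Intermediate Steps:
v(Q, A) = -8 + √(A² + Q²) (v(Q, A) = -8 + √(Q² + A²) = -8 + √(A² + Q²))
R(G) = -8 + √(25 + G²) (R(G) = -8 + √(G² + (-5)²) = -8 + √(G² + 25) = -8 + √(25 + G²))
m(Z) = (-3 + Z)/(2*Z) (m(Z) = (Z + (-8 + √(25 + 0²)))/(Z + Z) = (Z + (-8 + √(25 + 0)))/((2*Z)) = (Z + (-8 + √25))*(1/(2*Z)) = (Z + (-8 + 5))*(1/(2*Z)) = (Z - 3)*(1/(2*Z)) = (-3 + Z)*(1/(2*Z)) = (-3 + Z)/(2*Z))
(m(-8) + 24)² - 1*292536 = ((½)*(-3 - 8)/(-8) + 24)² - 1*292536 = ((½)*(-⅛)*(-11) + 24)² - 292536 = (11/16 + 24)² - 292536 = (395/16)² - 292536 = 156025/256 - 292536 = -74733191/256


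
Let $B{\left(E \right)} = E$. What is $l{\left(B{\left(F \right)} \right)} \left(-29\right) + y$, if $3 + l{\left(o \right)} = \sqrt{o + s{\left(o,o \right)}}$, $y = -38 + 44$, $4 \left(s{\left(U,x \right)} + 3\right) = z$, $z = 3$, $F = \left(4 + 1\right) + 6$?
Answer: $93 - \frac{29 \sqrt{35}}{2} \approx 7.2168$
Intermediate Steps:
$F = 11$ ($F = 5 + 6 = 11$)
$s{\left(U,x \right)} = - \frac{9}{4}$ ($s{\left(U,x \right)} = -3 + \frac{1}{4} \cdot 3 = -3 + \frac{3}{4} = - \frac{9}{4}$)
$y = 6$
$l{\left(o \right)} = -3 + \sqrt{- \frac{9}{4} + o}$ ($l{\left(o \right)} = -3 + \sqrt{o - \frac{9}{4}} = -3 + \sqrt{- \frac{9}{4} + o}$)
$l{\left(B{\left(F \right)} \right)} \left(-29\right) + y = \left(-3 + \frac{\sqrt{-9 + 4 \cdot 11}}{2}\right) \left(-29\right) + 6 = \left(-3 + \frac{\sqrt{-9 + 44}}{2}\right) \left(-29\right) + 6 = \left(-3 + \frac{\sqrt{35}}{2}\right) \left(-29\right) + 6 = \left(87 - \frac{29 \sqrt{35}}{2}\right) + 6 = 93 - \frac{29 \sqrt{35}}{2}$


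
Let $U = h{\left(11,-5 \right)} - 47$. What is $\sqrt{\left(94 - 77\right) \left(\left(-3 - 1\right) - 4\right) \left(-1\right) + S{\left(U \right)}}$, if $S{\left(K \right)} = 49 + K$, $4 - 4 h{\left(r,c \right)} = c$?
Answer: $\frac{\sqrt{561}}{2} \approx 11.843$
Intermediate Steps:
$h{\left(r,c \right)} = 1 - \frac{c}{4}$
$U = - \frac{179}{4}$ ($U = \left(1 - - \frac{5}{4}\right) - 47 = \left(1 + \frac{5}{4}\right) - 47 = \frac{9}{4} - 47 = - \frac{179}{4} \approx -44.75$)
$\sqrt{\left(94 - 77\right) \left(\left(-3 - 1\right) - 4\right) \left(-1\right) + S{\left(U \right)}} = \sqrt{\left(94 - 77\right) \left(\left(-3 - 1\right) - 4\right) \left(-1\right) + \left(49 - \frac{179}{4}\right)} = \sqrt{17 \left(\left(-3 - 1\right) - 4\right) \left(-1\right) + \frac{17}{4}} = \sqrt{17 \left(-4 - 4\right) \left(-1\right) + \frac{17}{4}} = \sqrt{17 \left(\left(-8\right) \left(-1\right)\right) + \frac{17}{4}} = \sqrt{17 \cdot 8 + \frac{17}{4}} = \sqrt{136 + \frac{17}{4}} = \sqrt{\frac{561}{4}} = \frac{\sqrt{561}}{2}$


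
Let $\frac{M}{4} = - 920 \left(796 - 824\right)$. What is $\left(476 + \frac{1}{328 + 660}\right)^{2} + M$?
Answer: $\frac{321753621281}{976144} \approx 3.2962 \cdot 10^{5}$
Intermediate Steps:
$M = 103040$ ($M = 4 \left(- 920 \left(796 - 824\right)\right) = 4 \left(\left(-920\right) \left(-28\right)\right) = 4 \cdot 25760 = 103040$)
$\left(476 + \frac{1}{328 + 660}\right)^{2} + M = \left(476 + \frac{1}{328 + 660}\right)^{2} + 103040 = \left(476 + \frac{1}{988}\right)^{2} + 103040 = \left(\frac{470289}{988}\right)^{2} + 103040 = \frac{221171743521}{976144} + 103040 = \frac{321753621281}{976144}$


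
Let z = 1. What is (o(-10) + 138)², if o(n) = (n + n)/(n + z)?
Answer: 1592644/81 ≈ 19662.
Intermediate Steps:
o(n) = 2*n/(1 + n) (o(n) = (n + n)/(n + 1) = (2*n)/(1 + n) = 2*n/(1 + n))
(o(-10) + 138)² = (2*(-10)/(1 - 10) + 138)² = (2*(-10)/(-9) + 138)² = (2*(-10)*(-⅑) + 138)² = (20/9 + 138)² = (1262/9)² = 1592644/81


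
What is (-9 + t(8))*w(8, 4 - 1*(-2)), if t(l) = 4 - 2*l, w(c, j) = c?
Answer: -168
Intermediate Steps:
(-9 + t(8))*w(8, 4 - 1*(-2)) = (-9 + (4 - 2*8))*8 = (-9 + (4 - 16))*8 = (-9 - 12)*8 = -21*8 = -168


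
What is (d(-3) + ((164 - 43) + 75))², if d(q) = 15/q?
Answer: 36481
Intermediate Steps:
(d(-3) + ((164 - 43) + 75))² = (15/(-3) + ((164 - 43) + 75))² = (15*(-⅓) + (121 + 75))² = (-5 + 196)² = 191² = 36481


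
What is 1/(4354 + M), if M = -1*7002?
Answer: -1/2648 ≈ -0.00037764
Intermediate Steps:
M = -7002
1/(4354 + M) = 1/(4354 - 7002) = 1/(-2648) = -1/2648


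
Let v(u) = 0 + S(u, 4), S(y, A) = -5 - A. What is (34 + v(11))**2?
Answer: 625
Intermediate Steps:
v(u) = -9 (v(u) = 0 + (-5 - 1*4) = 0 + (-5 - 4) = 0 - 9 = -9)
(34 + v(11))**2 = (34 - 9)**2 = 25**2 = 625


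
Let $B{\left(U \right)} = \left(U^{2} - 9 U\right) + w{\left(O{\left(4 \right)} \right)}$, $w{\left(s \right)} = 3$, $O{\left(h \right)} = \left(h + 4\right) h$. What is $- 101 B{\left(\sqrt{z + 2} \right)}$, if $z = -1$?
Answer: $505$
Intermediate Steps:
$O{\left(h \right)} = h \left(4 + h\right)$ ($O{\left(h \right)} = \left(4 + h\right) h = h \left(4 + h\right)$)
$B{\left(U \right)} = 3 + U^{2} - 9 U$ ($B{\left(U \right)} = \left(U^{2} - 9 U\right) + 3 = 3 + U^{2} - 9 U$)
$- 101 B{\left(\sqrt{z + 2} \right)} = - 101 \left(3 + \left(\sqrt{-1 + 2}\right)^{2} - 9 \sqrt{-1 + 2}\right) = - 101 \left(3 + \left(\sqrt{1}\right)^{2} - 9 \sqrt{1}\right) = - 101 \left(3 + 1^{2} - 9\right) = - 101 \left(3 + 1 - 9\right) = \left(-101\right) \left(-5\right) = 505$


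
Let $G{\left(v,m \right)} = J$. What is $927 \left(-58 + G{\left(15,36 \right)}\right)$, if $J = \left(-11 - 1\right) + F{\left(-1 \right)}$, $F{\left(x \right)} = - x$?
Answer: $-63963$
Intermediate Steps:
$J = -11$ ($J = \left(-11 - 1\right) - -1 = -12 + 1 = -11$)
$G{\left(v,m \right)} = -11$
$927 \left(-58 + G{\left(15,36 \right)}\right) = 927 \left(-58 - 11\right) = 927 \left(-69\right) = -63963$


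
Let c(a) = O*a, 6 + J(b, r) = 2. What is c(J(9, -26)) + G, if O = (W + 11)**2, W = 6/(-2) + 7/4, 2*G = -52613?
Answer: -106747/4 ≈ -26687.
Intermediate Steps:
G = -52613/2 (G = (1/2)*(-52613) = -52613/2 ≈ -26307.)
W = -5/4 (W = 6*(-1/2) + 7*(1/4) = -3 + 7/4 = -5/4 ≈ -1.2500)
O = 1521/16 (O = (-5/4 + 11)**2 = (39/4)**2 = 1521/16 ≈ 95.063)
J(b, r) = -4 (J(b, r) = -6 + 2 = -4)
c(a) = 1521*a/16
c(J(9, -26)) + G = (1521/16)*(-4) - 52613/2 = -1521/4 - 52613/2 = -106747/4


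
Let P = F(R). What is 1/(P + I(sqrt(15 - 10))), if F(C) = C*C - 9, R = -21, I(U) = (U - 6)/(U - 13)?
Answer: 70921/30669439 + 7*sqrt(5)/30669439 ≈ 0.0023129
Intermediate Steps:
I(U) = (-6 + U)/(-13 + U)
F(C) = -9 + C**2 (F(C) = C**2 - 9 = -9 + C**2)
P = 432 (P = -9 + (-21)**2 = -9 + 441 = 432)
1/(P + I(sqrt(15 - 10))) = 1/(432 + (-6 + sqrt(15 - 10))/(-13 + sqrt(15 - 10))) = 1/(432 + (-6 + sqrt(5))/(-13 + sqrt(5)))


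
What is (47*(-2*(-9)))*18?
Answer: 15228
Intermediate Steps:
(47*(-2*(-9)))*18 = (47*18)*18 = 846*18 = 15228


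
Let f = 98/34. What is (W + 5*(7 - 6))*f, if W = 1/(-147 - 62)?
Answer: 51156/3553 ≈ 14.398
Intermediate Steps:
f = 49/17 (f = 98*(1/34) = 49/17 ≈ 2.8824)
W = -1/209 (W = 1/(-209) = -1/209 ≈ -0.0047847)
(W + 5*(7 - 6))*f = (-1/209 + 5*(7 - 6))*(49/17) = (-1/209 + 5*1)*(49/17) = (-1/209 + 5)*(49/17) = (1044/209)*(49/17) = 51156/3553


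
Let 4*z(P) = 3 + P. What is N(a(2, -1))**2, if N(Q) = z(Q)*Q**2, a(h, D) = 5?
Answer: 2500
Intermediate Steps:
z(P) = 3/4 + P/4 (z(P) = (3 + P)/4 = 3/4 + P/4)
N(Q) = Q**2*(3/4 + Q/4) (N(Q) = (3/4 + Q/4)*Q**2 = Q**2*(3/4 + Q/4))
N(a(2, -1))**2 = ((1/4)*5**2*(3 + 5))**2 = ((1/4)*25*8)**2 = 50**2 = 2500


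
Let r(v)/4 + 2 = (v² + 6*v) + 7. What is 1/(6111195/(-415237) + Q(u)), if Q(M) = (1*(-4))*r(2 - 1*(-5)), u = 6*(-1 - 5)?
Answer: -415237/643915227 ≈ -0.00064486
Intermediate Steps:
u = -36 (u = 6*(-6) = -36)
r(v) = 20 + 4*v² + 24*v (r(v) = -8 + 4*((v² + 6*v) + 7) = -8 + 4*(7 + v² + 6*v) = -8 + (28 + 4*v² + 24*v) = 20 + 4*v² + 24*v)
Q(M) = -1536 (Q(M) = (1*(-4))*(20 + 4*(2 - 1*(-5))² + 24*(2 - 1*(-5))) = -4*(20 + 4*(2 + 5)² + 24*(2 + 5)) = -4*(20 + 4*7² + 24*7) = -4*(20 + 4*49 + 168) = -4*(20 + 196 + 168) = -4*384 = -1536)
1/(6111195/(-415237) + Q(u)) = 1/(6111195/(-415237) - 1536) = 1/(6111195*(-1/415237) - 1536) = 1/(-6111195/415237 - 1536) = 1/(-643915227/415237) = -415237/643915227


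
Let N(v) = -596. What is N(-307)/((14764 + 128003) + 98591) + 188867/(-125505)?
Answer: -22829681183/15145817895 ≈ -1.5073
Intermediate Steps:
N(-307)/((14764 + 128003) + 98591) + 188867/(-125505) = -596/((14764 + 128003) + 98591) + 188867/(-125505) = -596/(142767 + 98591) + 188867*(-1/125505) = -596/241358 - 188867/125505 = -596*1/241358 - 188867/125505 = -298/120679 - 188867/125505 = -22829681183/15145817895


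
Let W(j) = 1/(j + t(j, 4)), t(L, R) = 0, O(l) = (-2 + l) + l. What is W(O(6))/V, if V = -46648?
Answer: -1/466480 ≈ -2.1437e-6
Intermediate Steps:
O(l) = -2 + 2*l
W(j) = 1/j (W(j) = 1/(j + 0) = 1/j)
W(O(6))/V = 1/((-2 + 2*6)*(-46648)) = -1/46648/(-2 + 12) = -1/46648/10 = (⅒)*(-1/46648) = -1/466480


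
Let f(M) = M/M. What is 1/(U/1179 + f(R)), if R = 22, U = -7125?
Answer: -393/1982 ≈ -0.19828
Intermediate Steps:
f(M) = 1
1/(U/1179 + f(R)) = 1/(-7125/1179 + 1) = 1/(-7125*1/1179 + 1) = 1/(-2375/393 + 1) = 1/(-1982/393) = -393/1982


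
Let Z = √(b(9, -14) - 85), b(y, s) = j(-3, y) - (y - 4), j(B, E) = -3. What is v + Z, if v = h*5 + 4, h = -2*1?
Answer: -6 + I*√93 ≈ -6.0 + 9.6436*I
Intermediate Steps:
h = -2
b(y, s) = 1 - y (b(y, s) = -3 - (y - 4) = -3 - (-4 + y) = -3 + (4 - y) = 1 - y)
v = -6 (v = -2*5 + 4 = -10 + 4 = -6)
Z = I*√93 (Z = √((1 - 1*9) - 85) = √((1 - 9) - 85) = √(-8 - 85) = √(-93) = I*√93 ≈ 9.6436*I)
v + Z = -6 + I*√93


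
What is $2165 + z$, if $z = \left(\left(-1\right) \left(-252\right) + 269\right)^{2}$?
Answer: $273606$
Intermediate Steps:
$z = 271441$ ($z = \left(252 + 269\right)^{2} = 521^{2} = 271441$)
$2165 + z = 2165 + 271441 = 273606$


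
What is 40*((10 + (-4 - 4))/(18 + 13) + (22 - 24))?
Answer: -2400/31 ≈ -77.419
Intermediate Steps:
40*((10 + (-4 - 4))/(18 + 13) + (22 - 24)) = 40*((10 - 8)/31 - 2) = 40*(2*(1/31) - 2) = 40*(2/31 - 2) = 40*(-60/31) = -2400/31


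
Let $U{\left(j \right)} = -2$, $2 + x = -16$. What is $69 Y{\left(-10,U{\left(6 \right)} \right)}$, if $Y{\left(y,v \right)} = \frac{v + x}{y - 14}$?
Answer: $\frac{115}{2} \approx 57.5$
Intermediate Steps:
$x = -18$ ($x = -2 - 16 = -18$)
$Y{\left(y,v \right)} = \frac{-18 + v}{-14 + y}$ ($Y{\left(y,v \right)} = \frac{v - 18}{y - 14} = \frac{-18 + v}{-14 + y}$)
$69 Y{\left(-10,U{\left(6 \right)} \right)} = 69 \frac{-18 - 2}{-14 - 10} = 69 \frac{1}{-24} \left(-20\right) = 69 \left(\left(- \frac{1}{24}\right) \left(-20\right)\right) = 69 \cdot \frac{5}{6} = \frac{115}{2}$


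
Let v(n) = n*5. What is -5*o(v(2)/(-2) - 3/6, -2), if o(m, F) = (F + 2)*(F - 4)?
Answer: 0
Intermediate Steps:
v(n) = 5*n
o(m, F) = (-4 + F)*(2 + F) (o(m, F) = (2 + F)*(-4 + F) = (-4 + F)*(2 + F))
-5*o(v(2)/(-2) - 3/6, -2) = -5*(-8 + (-2)**2 - 2*(-2)) = -5*(-8 + 4 + 4) = -5*0 = 0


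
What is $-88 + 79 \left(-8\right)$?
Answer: $-720$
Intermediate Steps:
$-88 + 79 \left(-8\right) = -88 - 632 = -720$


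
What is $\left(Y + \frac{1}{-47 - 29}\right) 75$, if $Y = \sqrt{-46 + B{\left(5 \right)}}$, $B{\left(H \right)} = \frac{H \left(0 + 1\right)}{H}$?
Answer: $- \frac{75}{76} + 225 i \sqrt{5} \approx -0.98684 + 503.12 i$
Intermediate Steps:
$B{\left(H \right)} = 1$ ($B{\left(H \right)} = \frac{H 1}{H} = \frac{H}{H} = 1$)
$Y = 3 i \sqrt{5}$ ($Y = \sqrt{-46 + 1} = \sqrt{-45} = 3 i \sqrt{5} \approx 6.7082 i$)
$\left(Y + \frac{1}{-47 - 29}\right) 75 = \left(3 i \sqrt{5} + \frac{1}{-47 - 29}\right) 75 = \left(3 i \sqrt{5} + \frac{1}{-76}\right) 75 = \left(3 i \sqrt{5} - \frac{1}{76}\right) 75 = \left(- \frac{1}{76} + 3 i \sqrt{5}\right) 75 = - \frac{75}{76} + 225 i \sqrt{5}$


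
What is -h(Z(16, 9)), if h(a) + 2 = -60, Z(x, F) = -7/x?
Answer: 62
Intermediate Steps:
h(a) = -62 (h(a) = -2 - 60 = -62)
-h(Z(16, 9)) = -1*(-62) = 62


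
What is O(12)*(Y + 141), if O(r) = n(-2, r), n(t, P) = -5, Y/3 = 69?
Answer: -1740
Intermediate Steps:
Y = 207 (Y = 3*69 = 207)
O(r) = -5
O(12)*(Y + 141) = -5*(207 + 141) = -5*348 = -1740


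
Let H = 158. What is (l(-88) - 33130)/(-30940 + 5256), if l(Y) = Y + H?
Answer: 8265/6421 ≈ 1.2872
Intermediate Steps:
l(Y) = 158 + Y (l(Y) = Y + 158 = 158 + Y)
(l(-88) - 33130)/(-30940 + 5256) = ((158 - 88) - 33130)/(-30940 + 5256) = (70 - 33130)/(-25684) = -33060*(-1/25684) = 8265/6421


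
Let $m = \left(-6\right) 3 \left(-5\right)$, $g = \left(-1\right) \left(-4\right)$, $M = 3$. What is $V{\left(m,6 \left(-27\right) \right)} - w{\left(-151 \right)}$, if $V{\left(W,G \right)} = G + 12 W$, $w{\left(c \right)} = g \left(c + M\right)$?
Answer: $1510$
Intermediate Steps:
$g = 4$
$m = 90$ ($m = \left(-18\right) \left(-5\right) = 90$)
$w{\left(c \right)} = 12 + 4 c$ ($w{\left(c \right)} = 4 \left(c + 3\right) = 4 \left(3 + c\right) = 12 + 4 c$)
$V{\left(m,6 \left(-27\right) \right)} - w{\left(-151 \right)} = \left(6 \left(-27\right) + 12 \cdot 90\right) - \left(12 + 4 \left(-151\right)\right) = \left(-162 + 1080\right) - \left(12 - 604\right) = 918 - -592 = 918 + 592 = 1510$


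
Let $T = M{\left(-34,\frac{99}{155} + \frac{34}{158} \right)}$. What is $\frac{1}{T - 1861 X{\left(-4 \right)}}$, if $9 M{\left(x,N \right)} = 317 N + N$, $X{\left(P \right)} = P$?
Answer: $\frac{36735}{274563676} \approx 0.00013379$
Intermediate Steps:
$M{\left(x,N \right)} = \frac{106 N}{3}$ ($M{\left(x,N \right)} = \frac{317 N + N}{9} = \frac{318 N}{9} = \frac{106 N}{3}$)
$T = \frac{1108336}{36735}$ ($T = \frac{106 \left(\frac{99}{155} + \frac{34}{158}\right)}{3} = \frac{106 \left(99 \cdot \frac{1}{155} + 34 \cdot \frac{1}{158}\right)}{3} = \frac{106 \left(\frac{99}{155} + \frac{17}{79}\right)}{3} = \frac{106}{3} \cdot \frac{10456}{12245} = \frac{1108336}{36735} \approx 30.171$)
$\frac{1}{T - 1861 X{\left(-4 \right)}} = \frac{1}{\frac{1108336}{36735} - -7444} = \frac{1}{\frac{1108336}{36735} + 7444} = \frac{1}{\frac{274563676}{36735}} = \frac{36735}{274563676}$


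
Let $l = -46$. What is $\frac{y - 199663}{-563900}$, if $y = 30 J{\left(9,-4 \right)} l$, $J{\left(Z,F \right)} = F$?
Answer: $\frac{194143}{563900} \approx 0.34429$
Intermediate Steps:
$y = 5520$ ($y = 30 \left(-4\right) \left(-46\right) = \left(-120\right) \left(-46\right) = 5520$)
$\frac{y - 199663}{-563900} = \frac{5520 - 199663}{-563900} = \left(5520 - 199663\right) \left(- \frac{1}{563900}\right) = \left(-194143\right) \left(- \frac{1}{563900}\right) = \frac{194143}{563900}$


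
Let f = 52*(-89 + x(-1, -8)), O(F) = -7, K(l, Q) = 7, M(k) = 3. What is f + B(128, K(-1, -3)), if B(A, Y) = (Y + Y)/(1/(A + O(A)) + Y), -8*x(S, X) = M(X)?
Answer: -1969693/424 ≈ -4645.5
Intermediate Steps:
x(S, X) = -3/8 (x(S, X) = -⅛*3 = -3/8)
B(A, Y) = 2*Y/(Y + 1/(-7 + A)) (B(A, Y) = (Y + Y)/(1/(A - 7) + Y) = (2*Y)/(1/(-7 + A) + Y) = (2*Y)/(Y + 1/(-7 + A)) = 2*Y/(Y + 1/(-7 + A)))
f = -9295/2 (f = 52*(-89 - 3/8) = 52*(-715/8) = -9295/2 ≈ -4647.5)
f + B(128, K(-1, -3)) = -9295/2 + 2*7*(-7 + 128)/(1 - 7*7 + 128*7) = -9295/2 + 2*7*121/(1 - 49 + 896) = -9295/2 + 2*7*121/848 = -9295/2 + 2*7*(1/848)*121 = -9295/2 + 847/424 = -1969693/424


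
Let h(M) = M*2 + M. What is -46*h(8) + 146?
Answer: -958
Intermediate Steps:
h(M) = 3*M (h(M) = 2*M + M = 3*M)
-46*h(8) + 146 = -138*8 + 146 = -46*24 + 146 = -1104 + 146 = -958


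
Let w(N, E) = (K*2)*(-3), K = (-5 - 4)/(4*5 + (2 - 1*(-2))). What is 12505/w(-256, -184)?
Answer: 50020/9 ≈ 5557.8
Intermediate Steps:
K = -3/8 (K = -9/(20 + (2 + 2)) = -9/(20 + 4) = -9/24 = -9*1/24 = -3/8 ≈ -0.37500)
w(N, E) = 9/4 (w(N, E) = -3/8*2*(-3) = -3/4*(-3) = 9/4)
12505/w(-256, -184) = 12505/(9/4) = 12505*(4/9) = 50020/9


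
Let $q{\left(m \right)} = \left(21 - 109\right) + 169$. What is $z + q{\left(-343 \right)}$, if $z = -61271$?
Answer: $-61190$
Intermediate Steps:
$q{\left(m \right)} = 81$ ($q{\left(m \right)} = -88 + 169 = 81$)
$z + q{\left(-343 \right)} = -61271 + 81 = -61190$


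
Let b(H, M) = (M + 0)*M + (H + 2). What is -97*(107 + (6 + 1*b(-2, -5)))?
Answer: -13386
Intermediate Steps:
b(H, M) = 2 + H + M² (b(H, M) = M*M + (2 + H) = M² + (2 + H) = 2 + H + M²)
-97*(107 + (6 + 1*b(-2, -5))) = -97*(107 + (6 + 1*(2 - 2 + (-5)²))) = -97*(107 + (6 + 1*(2 - 2 + 25))) = -97*(107 + (6 + 1*25)) = -97*(107 + (6 + 25)) = -97*(107 + 31) = -97*138 = -13386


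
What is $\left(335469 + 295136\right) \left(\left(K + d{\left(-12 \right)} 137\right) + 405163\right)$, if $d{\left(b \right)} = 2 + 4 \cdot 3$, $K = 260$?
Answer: $256871271305$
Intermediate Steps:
$d{\left(b \right)} = 14$ ($d{\left(b \right)} = 2 + 12 = 14$)
$\left(335469 + 295136\right) \left(\left(K + d{\left(-12 \right)} 137\right) + 405163\right) = \left(335469 + 295136\right) \left(\left(260 + 14 \cdot 137\right) + 405163\right) = 630605 \left(\left(260 + 1918\right) + 405163\right) = 630605 \left(2178 + 405163\right) = 630605 \cdot 407341 = 256871271305$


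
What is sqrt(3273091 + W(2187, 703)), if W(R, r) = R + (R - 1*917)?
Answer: 2*sqrt(819137) ≈ 1810.1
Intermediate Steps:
W(R, r) = -917 + 2*R (W(R, r) = R + (R - 917) = R + (-917 + R) = -917 + 2*R)
sqrt(3273091 + W(2187, 703)) = sqrt(3273091 + (-917 + 2*2187)) = sqrt(3273091 + (-917 + 4374)) = sqrt(3273091 + 3457) = sqrt(3276548) = 2*sqrt(819137)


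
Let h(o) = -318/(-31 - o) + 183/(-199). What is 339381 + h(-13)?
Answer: 202620455/597 ≈ 3.3940e+5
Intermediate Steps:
h(o) = -183/199 - 318/(-31 - o) (h(o) = -318/(-31 - o) + 183*(-1/199) = -318/(-31 - o) - 183/199 = -183/199 - 318/(-31 - o))
339381 + h(-13) = 339381 + 3*(19203 - 61*(-13))/(199*(31 - 13)) = 339381 + (3/199)*(19203 + 793)/18 = 339381 + (3/199)*(1/18)*19996 = 339381 + 9998/597 = 202620455/597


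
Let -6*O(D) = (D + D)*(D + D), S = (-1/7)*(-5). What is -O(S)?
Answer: 50/147 ≈ 0.34014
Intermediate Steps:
S = 5/7 (S = ((⅐)*(-1))*(-5) = -⅐*(-5) = 5/7 ≈ 0.71429)
O(D) = -2*D²/3 (O(D) = -(D + D)*(D + D)/6 = -2*D*2*D/6 = -2*D²/3)
-O(S) = -(-2)*(5/7)²/3 = -(-2)*25/(3*49) = -1*(-50/147) = 50/147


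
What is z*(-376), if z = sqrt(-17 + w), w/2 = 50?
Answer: -376*sqrt(83) ≈ -3425.5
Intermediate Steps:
w = 100 (w = 2*50 = 100)
z = sqrt(83) (z = sqrt(-17 + 100) = sqrt(83) ≈ 9.1104)
z*(-376) = sqrt(83)*(-376) = -376*sqrt(83)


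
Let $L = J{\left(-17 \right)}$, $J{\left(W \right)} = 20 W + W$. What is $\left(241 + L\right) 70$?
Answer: $-8120$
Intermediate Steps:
$J{\left(W \right)} = 21 W$
$L = -357$ ($L = 21 \left(-17\right) = -357$)
$\left(241 + L\right) 70 = \left(241 - 357\right) 70 = \left(-116\right) 70 = -8120$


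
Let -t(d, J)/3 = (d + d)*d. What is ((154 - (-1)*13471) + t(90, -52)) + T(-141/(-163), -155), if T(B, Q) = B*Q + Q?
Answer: -5748045/163 ≈ -35264.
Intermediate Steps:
T(B, Q) = Q + B*Q
t(d, J) = -6*d**2 (t(d, J) = -3*(d + d)*d = -3*2*d*d = -6*d**2)
((154 - (-1)*13471) + t(90, -52)) + T(-141/(-163), -155) = ((154 - (-1)*13471) - 6*90**2) - 155*(1 - 141/(-163)) = ((154 - 1*(-13471)) - 6*8100) - 155*(1 - 141*(-1/163)) = ((154 + 13471) - 48600) - 155*(1 + 141/163) = (13625 - 48600) - 155*304/163 = -34975 - 47120/163 = -5748045/163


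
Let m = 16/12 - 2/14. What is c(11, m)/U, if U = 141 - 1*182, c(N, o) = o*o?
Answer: -625/18081 ≈ -0.034567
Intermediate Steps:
m = 25/21 (m = 16*(1/12) - 2*1/14 = 4/3 - ⅐ = 25/21 ≈ 1.1905)
c(N, o) = o²
U = -41 (U = 141 - 182 = -41)
c(11, m)/U = (25/21)²/(-41) = (625/441)*(-1/41) = -625/18081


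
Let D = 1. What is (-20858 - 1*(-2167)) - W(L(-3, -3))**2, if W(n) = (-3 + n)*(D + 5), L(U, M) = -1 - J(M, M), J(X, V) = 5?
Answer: -21607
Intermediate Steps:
L(U, M) = -6 (L(U, M) = -1 - 1*5 = -1 - 5 = -6)
W(n) = -18 + 6*n (W(n) = (-3 + n)*(1 + 5) = (-3 + n)*6 = -18 + 6*n)
(-20858 - 1*(-2167)) - W(L(-3, -3))**2 = (-20858 - 1*(-2167)) - (-18 + 6*(-6))**2 = (-20858 + 2167) - (-18 - 36)**2 = -18691 - 1*(-54)**2 = -18691 - 1*2916 = -18691 - 2916 = -21607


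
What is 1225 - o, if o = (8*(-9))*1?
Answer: 1297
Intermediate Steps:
o = -72 (o = -72*1 = -72)
1225 - o = 1225 - 1*(-72) = 1225 + 72 = 1297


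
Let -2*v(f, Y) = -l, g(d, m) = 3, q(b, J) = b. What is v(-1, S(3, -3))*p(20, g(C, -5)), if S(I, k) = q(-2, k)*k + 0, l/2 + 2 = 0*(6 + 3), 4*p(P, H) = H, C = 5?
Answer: -3/2 ≈ -1.5000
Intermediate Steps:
p(P, H) = H/4
l = -4 (l = -4 + 2*(0*(6 + 3)) = -4 + 2*(0*9) = -4 + 2*0 = -4 + 0 = -4)
S(I, k) = -2*k (S(I, k) = -2*k + 0 = -2*k)
v(f, Y) = -2 (v(f, Y) = -(-1)*(-4)/2 = -½*4 = -2)
v(-1, S(3, -3))*p(20, g(C, -5)) = -3/2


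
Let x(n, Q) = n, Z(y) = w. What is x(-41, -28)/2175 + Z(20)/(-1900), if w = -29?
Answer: -593/165300 ≈ -0.0035874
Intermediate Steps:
Z(y) = -29
x(-41, -28)/2175 + Z(20)/(-1900) = -41/2175 - 29/(-1900) = -41*1/2175 - 29*(-1/1900) = -41/2175 + 29/1900 = -593/165300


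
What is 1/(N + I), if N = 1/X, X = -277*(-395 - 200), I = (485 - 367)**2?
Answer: 164815/2294884061 ≈ 7.1818e-5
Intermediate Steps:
I = 13924 (I = 118**2 = 13924)
X = 164815 (X = -277*(-595) = 164815)
N = 1/164815 ≈ 6.0674e-6
1/(N + I) = 1/(1/164815 + 13924) = 1/(2294884061/164815) = 164815/2294884061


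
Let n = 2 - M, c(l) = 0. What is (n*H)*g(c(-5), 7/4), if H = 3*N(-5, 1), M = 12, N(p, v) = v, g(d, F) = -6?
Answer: 180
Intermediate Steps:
H = 3 (H = 3*1 = 3)
n = -10 (n = 2 - 1*12 = 2 - 12 = -10)
(n*H)*g(c(-5), 7/4) = -10*3*(-6) = -30*(-6) = 180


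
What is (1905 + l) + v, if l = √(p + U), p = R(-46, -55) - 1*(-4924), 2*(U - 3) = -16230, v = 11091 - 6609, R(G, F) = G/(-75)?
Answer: 6387 + I*√717162/15 ≈ 6387.0 + 56.457*I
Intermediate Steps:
R(G, F) = -G/75 (R(G, F) = G*(-1/75) = -G/75)
v = 4482
U = -8112 (U = 3 + (½)*(-16230) = 3 - 8115 = -8112)
p = 369346/75 (p = -1/75*(-46) - 1*(-4924) = 46/75 + 4924 = 369346/75 ≈ 4924.6)
l = I*√717162/15 (l = √(369346/75 - 8112) = √(-239054/75) = I*√717162/15 ≈ 56.457*I)
(1905 + l) + v = (1905 + I*√717162/15) + 4482 = 6387 + I*√717162/15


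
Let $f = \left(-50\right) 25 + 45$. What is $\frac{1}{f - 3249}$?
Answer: $- \frac{1}{4454} \approx -0.00022452$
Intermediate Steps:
$f = -1205$ ($f = -1250 + 45 = -1205$)
$\frac{1}{f - 3249} = \frac{1}{-1205 - 3249} = \frac{1}{-4454} = - \frac{1}{4454}$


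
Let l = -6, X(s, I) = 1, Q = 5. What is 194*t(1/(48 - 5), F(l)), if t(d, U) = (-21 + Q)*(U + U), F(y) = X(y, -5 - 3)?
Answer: -6208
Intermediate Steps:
F(y) = 1
t(d, U) = -32*U (t(d, U) = (-21 + 5)*(U + U) = -32*U)
194*t(1/(48 - 5), F(l)) = 194*(-32*1) = 194*(-32) = -6208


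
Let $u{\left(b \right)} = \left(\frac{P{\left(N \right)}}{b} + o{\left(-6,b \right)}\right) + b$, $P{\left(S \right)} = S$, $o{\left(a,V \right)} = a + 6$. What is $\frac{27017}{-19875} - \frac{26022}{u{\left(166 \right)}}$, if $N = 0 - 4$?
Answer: $- \frac{7216454657}{45633000} \approx -158.14$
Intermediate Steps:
$o{\left(a,V \right)} = 6 + a$
$N = -4$ ($N = 0 - 4 = -4$)
$u{\left(b \right)} = b - \frac{4}{b}$ ($u{\left(b \right)} = \left(- \frac{4}{b} + \left(6 - 6\right)\right) + b = \left(- \frac{4}{b} + 0\right) + b = - \frac{4}{b} + b = b - \frac{4}{b}$)
$\frac{27017}{-19875} - \frac{26022}{u{\left(166 \right)}} = \frac{27017}{-19875} - \frac{26022}{166 - \frac{4}{166}} = 27017 \left(- \frac{1}{19875}\right) - \frac{26022}{166 - \frac{2}{83}} = - \frac{27017}{19875} - \frac{26022}{166 - \frac{2}{83}} = - \frac{27017}{19875} - \frac{26022}{\frac{13776}{83}} = - \frac{27017}{19875} - \frac{359971}{2296} = - \frac{7216454657}{45633000}$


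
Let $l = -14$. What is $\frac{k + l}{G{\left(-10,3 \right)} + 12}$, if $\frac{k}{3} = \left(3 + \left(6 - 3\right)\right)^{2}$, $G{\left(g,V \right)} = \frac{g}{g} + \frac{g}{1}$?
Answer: $\frac{94}{3} \approx 31.333$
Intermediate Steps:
$G{\left(g,V \right)} = 1 + g$ ($G{\left(g,V \right)} = 1 + g 1 = 1 + g$)
$k = 108$ ($k = 3 \left(3 + \left(6 - 3\right)\right)^{2} = 3 \left(3 + 3\right)^{2} = 3 \cdot 6^{2} = 3 \cdot 36 = 108$)
$\frac{k + l}{G{\left(-10,3 \right)} + 12} = \frac{108 - 14}{\left(1 - 10\right) + 12} = \frac{94}{-9 + 12} = \frac{94}{3}$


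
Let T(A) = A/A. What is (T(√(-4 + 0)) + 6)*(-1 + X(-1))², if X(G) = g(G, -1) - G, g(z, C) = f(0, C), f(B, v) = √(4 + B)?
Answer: 28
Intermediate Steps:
g(z, C) = 2 (g(z, C) = √(4 + 0) = √4 = 2)
X(G) = 2 - G
T(A) = 1
(T(√(-4 + 0)) + 6)*(-1 + X(-1))² = (1 + 6)*(-1 + (2 - 1*(-1)))² = 7*(-1 + (2 + 1))² = 7*(-1 + 3)² = 7*2² = 7*4 = 28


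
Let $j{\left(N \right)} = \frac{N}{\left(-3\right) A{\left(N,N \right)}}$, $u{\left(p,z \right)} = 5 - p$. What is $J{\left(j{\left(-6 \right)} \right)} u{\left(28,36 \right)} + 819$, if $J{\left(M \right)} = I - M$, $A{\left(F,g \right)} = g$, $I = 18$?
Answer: $\frac{1192}{3} \approx 397.33$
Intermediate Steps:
$j{\left(N \right)} = - \frac{1}{3}$ ($j{\left(N \right)} = \frac{N}{\left(-3\right) N} = N \left(- \frac{1}{3 N}\right) = - \frac{1}{3}$)
$J{\left(M \right)} = 18 - M$
$J{\left(j{\left(-6 \right)} \right)} u{\left(28,36 \right)} + 819 = \left(18 - - \frac{1}{3}\right) \left(5 - 28\right) + 819 = \left(18 + \frac{1}{3}\right) \left(5 - 28\right) + 819 = \frac{55}{3} \left(-23\right) + 819 = - \frac{1265}{3} + 819 = \frac{1192}{3}$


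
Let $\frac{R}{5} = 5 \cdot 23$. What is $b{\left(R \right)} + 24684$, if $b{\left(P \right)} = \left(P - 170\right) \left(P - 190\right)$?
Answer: $180609$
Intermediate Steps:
$R = 575$ ($R = 5 \cdot 5 \cdot 23 = 5 \cdot 115 = 575$)
$b{\left(P \right)} = \left(-190 + P\right) \left(-170 + P\right)$ ($b{\left(P \right)} = \left(-170 + P\right) \left(-190 + P\right) = \left(-190 + P\right) \left(-170 + P\right)$)
$b{\left(R \right)} + 24684 = \left(32300 + 575^{2} - 207000\right) + 24684 = \left(32300 + 330625 - 207000\right) + 24684 = 155925 + 24684 = 180609$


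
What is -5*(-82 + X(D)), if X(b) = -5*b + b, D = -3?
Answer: 350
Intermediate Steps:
X(b) = -4*b
-5*(-82 + X(D)) = -5*(-82 - 4*(-3)) = -5*(-82 + 12) = -5*(-70) = 350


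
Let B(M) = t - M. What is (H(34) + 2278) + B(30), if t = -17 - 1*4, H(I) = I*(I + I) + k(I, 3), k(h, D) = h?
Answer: 4573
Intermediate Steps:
H(I) = I + 2*I² (H(I) = I*(I + I) + I = I*(2*I) + I = 2*I² + I = I + 2*I²)
t = -21 (t = -17 - 4 = -21)
B(M) = -21 - M
(H(34) + 2278) + B(30) = (34*(1 + 2*34) + 2278) + (-21 - 1*30) = (34*(1 + 68) + 2278) + (-21 - 30) = (34*69 + 2278) - 51 = (2346 + 2278) - 51 = 4624 - 51 = 4573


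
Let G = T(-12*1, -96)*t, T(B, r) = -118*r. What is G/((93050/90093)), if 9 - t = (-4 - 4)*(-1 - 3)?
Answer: -11736595296/46525 ≈ -2.5226e+5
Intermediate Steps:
t = -23 (t = 9 - (-4 - 4)*(-1 - 3) = 9 - (-8)*(-4) = 9 - 1*32 = 9 - 32 = -23)
G = -260544 (G = -118*(-96)*(-23) = 11328*(-23) = -260544)
G/((93050/90093)) = -260544/(93050/90093) = -260544/(93050*(1/90093)) = -260544/93050/90093 = -260544*90093/93050 = -11736595296/46525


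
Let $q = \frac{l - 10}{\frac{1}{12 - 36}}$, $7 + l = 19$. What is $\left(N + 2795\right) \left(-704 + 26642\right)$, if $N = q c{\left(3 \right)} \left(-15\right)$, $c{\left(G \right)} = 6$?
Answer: $184548870$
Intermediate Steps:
$l = 12$ ($l = -7 + 19 = 12$)
$q = -48$ ($q = \frac{12 - 10}{\frac{1}{12 - 36}} = \frac{12 - 10}{\frac{1}{-24}} = \frac{2}{- \frac{1}{24}} = 2 \left(-24\right) = -48$)
$N = 4320$ ($N = \left(-48\right) 6 \left(-15\right) = \left(-288\right) \left(-15\right) = 4320$)
$\left(N + 2795\right) \left(-704 + 26642\right) = \left(4320 + 2795\right) \left(-704 + 26642\right) = 7115 \cdot 25938 = 184548870$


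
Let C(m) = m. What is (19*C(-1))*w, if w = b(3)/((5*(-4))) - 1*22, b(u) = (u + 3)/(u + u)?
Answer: 8379/20 ≈ 418.95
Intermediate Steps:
b(u) = (3 + u)/(2*u) (b(u) = (3 + u)/((2*u)) = (3 + u)*(1/(2*u)) = (3 + u)/(2*u))
w = -441/20 (w = ((½)*(3 + 3)/3)/((5*(-4))) - 1*22 = ((½)*(⅓)*6)/(-20) - 22 = 1*(-1/20) - 22 = -1/20 - 22 = -441/20 ≈ -22.050)
(19*C(-1))*w = (19*(-1))*(-441/20) = -19*(-441/20) = 8379/20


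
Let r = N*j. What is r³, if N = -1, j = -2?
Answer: 8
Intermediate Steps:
r = 2 (r = -1*(-2) = 2)
r³ = 2³ = 8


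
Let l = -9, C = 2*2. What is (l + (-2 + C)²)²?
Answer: 25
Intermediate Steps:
C = 4
(l + (-2 + C)²)² = (-9 + (-2 + 4)²)² = (-9 + 2²)² = (-9 + 4)² = (-5)² = 25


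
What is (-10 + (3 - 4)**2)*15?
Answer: -135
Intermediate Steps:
(-10 + (3 - 4)**2)*15 = (-10 + (-1)**2)*15 = (-10 + 1)*15 = -9*15 = -135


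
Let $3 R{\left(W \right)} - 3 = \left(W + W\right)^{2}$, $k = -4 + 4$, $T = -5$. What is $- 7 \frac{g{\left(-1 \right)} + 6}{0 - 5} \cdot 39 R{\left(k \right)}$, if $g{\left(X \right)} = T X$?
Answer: $\frac{3003}{5} \approx 600.6$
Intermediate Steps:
$g{\left(X \right)} = - 5 X$
$k = 0$
$R{\left(W \right)} = 1 + \frac{4 W^{2}}{3}$ ($R{\left(W \right)} = 1 + \frac{\left(W + W\right)^{2}}{3} = 1 + \frac{\left(2 W\right)^{2}}{3} = 1 + \frac{4 W^{2}}{3}$)
$- 7 \frac{g{\left(-1 \right)} + 6}{0 - 5} \cdot 39 R{\left(k \right)} = - 7 \frac{\left(-5\right) \left(-1\right) + 6}{0 - 5} \cdot 39 \left(1 + \frac{4 \cdot 0^{2}}{3}\right) = - 7 \frac{5 + 6}{-5} \cdot 39 \left(1 + \frac{4}{3} \cdot 0\right) = - 7 \cdot 11 \left(- \frac{1}{5}\right) 39 \left(1 + 0\right) = \left(-7\right) \left(- \frac{11}{5}\right) 39 \cdot 1 = \frac{77}{5} \cdot 39 \cdot 1 = \frac{3003}{5} \cdot 1 = \frac{3003}{5}$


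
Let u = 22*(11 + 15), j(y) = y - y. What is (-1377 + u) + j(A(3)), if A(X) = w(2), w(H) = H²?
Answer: -805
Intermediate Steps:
A(X) = 4 (A(X) = 2² = 4)
j(y) = 0
u = 572 (u = 22*26 = 572)
(-1377 + u) + j(A(3)) = (-1377 + 572) + 0 = -805 + 0 = -805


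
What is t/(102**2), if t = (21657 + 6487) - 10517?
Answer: 17627/10404 ≈ 1.6943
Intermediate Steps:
t = 17627 (t = 28144 - 10517 = 17627)
t/(102**2) = 17627/(102**2) = 17627/10404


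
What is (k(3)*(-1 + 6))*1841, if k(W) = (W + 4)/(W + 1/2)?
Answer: 18410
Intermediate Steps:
k(W) = (4 + W)/(½ + W) (k(W) = (4 + W)/(W + ½) = (4 + W)/(½ + W))
(k(3)*(-1 + 6))*1841 = ((2*(4 + 3)/(1 + 2*3))*(-1 + 6))*1841 = ((2*7/(1 + 6))*5)*1841 = ((2*7/7)*5)*1841 = ((2*(⅐)*7)*5)*1841 = (2*5)*1841 = 10*1841 = 18410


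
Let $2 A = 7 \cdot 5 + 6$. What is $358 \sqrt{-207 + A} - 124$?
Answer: $-124 + 179 i \sqrt{746} \approx -124.0 + 4889.0 i$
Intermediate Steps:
$A = \frac{41}{2}$ ($A = \frac{7 \cdot 5 + 6}{2} = \frac{35 + 6}{2} = \frac{1}{2} \cdot 41 = \frac{41}{2} \approx 20.5$)
$358 \sqrt{-207 + A} - 124 = 358 \sqrt{-207 + \frac{41}{2}} - 124 = 358 \sqrt{- \frac{373}{2}} - 124 = 358 \frac{i \sqrt{746}}{2} - 124 = 179 i \sqrt{746} - 124 = -124 + 179 i \sqrt{746}$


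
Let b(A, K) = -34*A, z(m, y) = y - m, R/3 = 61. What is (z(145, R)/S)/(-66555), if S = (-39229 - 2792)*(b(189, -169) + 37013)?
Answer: 38/85542897043485 ≈ 4.4422e-13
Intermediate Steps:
R = 183 (R = 3*61 = 183)
S = -1285296327 (S = (-39229 - 2792)*(-34*189 + 37013) = -42021*(-6426 + 37013) = -42021*30587 = -1285296327)
(z(145, R)/S)/(-66555) = ((183 - 1*145)/(-1285296327))/(-66555) = ((183 - 145)*(-1/1285296327))*(-1/66555) = (38*(-1/1285296327))*(-1/66555) = -38/1285296327*(-1/66555) = 38/85542897043485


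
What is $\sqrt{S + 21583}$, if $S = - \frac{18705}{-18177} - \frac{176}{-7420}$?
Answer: $\frac{2 \sqrt{681652035068973605}}{11239445} \approx 146.92$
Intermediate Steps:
$S = \frac{11832521}{11239445}$ ($S = \left(-18705\right) \left(- \frac{1}{18177}\right) - - \frac{44}{1855} = \frac{6235}{6059} + \frac{44}{1855} = \frac{11832521}{11239445} \approx 1.0528$)
$\sqrt{S + 21583} = \sqrt{\frac{11832521}{11239445} + 21583} = \sqrt{\frac{242592773956}{11239445}} = \frac{2 \sqrt{681652035068973605}}{11239445}$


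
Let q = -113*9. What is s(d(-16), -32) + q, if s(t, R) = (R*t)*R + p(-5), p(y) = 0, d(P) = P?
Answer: -17401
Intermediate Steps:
s(t, R) = t*R² (s(t, R) = (R*t)*R + 0 = t*R² + 0 = t*R²)
q = -1017
s(d(-16), -32) + q = -16*(-32)² - 1017 = -16*1024 - 1017 = -16384 - 1017 = -17401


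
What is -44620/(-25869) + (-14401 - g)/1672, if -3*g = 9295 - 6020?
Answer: -11237271/1802207 ≈ -6.2353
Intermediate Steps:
g = -3275/3 (g = -(9295 - 6020)/3 = -1/3*3275 = -3275/3 ≈ -1091.7)
-44620/(-25869) + (-14401 - g)/1672 = -44620/(-25869) + (-14401 - 1*(-3275/3))/1672 = -44620*(-1/25869) + (-14401 + 3275/3)*(1/1672) = 44620/25869 - 39928/3*1/1672 = 44620/25869 - 4991/627 = -11237271/1802207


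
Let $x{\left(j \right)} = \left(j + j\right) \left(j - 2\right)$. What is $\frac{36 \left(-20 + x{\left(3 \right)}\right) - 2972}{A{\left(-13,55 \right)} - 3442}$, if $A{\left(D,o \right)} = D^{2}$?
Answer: $\frac{3476}{3273} \approx 1.062$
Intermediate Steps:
$x{\left(j \right)} = 2 j \left(-2 + j\right)$
$\frac{36 \left(-20 + x{\left(3 \right)}\right) - 2972}{A{\left(-13,55 \right)} - 3442} = \frac{36 \left(-20 + 2 \cdot 3 \left(-2 + 3\right)\right) - 2972}{\left(-13\right)^{2} - 3442} = \frac{36 \left(-20 + 2 \cdot 3 \cdot 1\right) - 2972}{169 - 3442} = \frac{36 \left(-20 + 6\right) - 2972}{-3273} = \left(36 \left(-14\right) - 2972\right) \left(- \frac{1}{3273}\right) = \left(-504 - 2972\right) \left(- \frac{1}{3273}\right) = \left(-3476\right) \left(- \frac{1}{3273}\right) = \frac{3476}{3273}$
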